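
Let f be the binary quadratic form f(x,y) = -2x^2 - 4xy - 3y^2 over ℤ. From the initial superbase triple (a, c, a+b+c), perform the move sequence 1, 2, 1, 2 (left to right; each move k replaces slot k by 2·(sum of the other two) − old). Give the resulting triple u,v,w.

start (-2,-3,-9) = (f(1,0),f(0,1),f(1,1))
replace slot 1: 2·((-3)+(-9)) − (-2) = -22 → (-22,-3,-9)
replace slot 2: 2·((-22)+(-9)) − (-3) = -59 → (-22,-59,-9)
replace slot 1: 2·((-59)+(-9)) − (-22) = -114 → (-114,-59,-9)
replace slot 2: 2·((-114)+(-9)) − (-59) = -187 → (-114,-187,-9)

-114,-187,-9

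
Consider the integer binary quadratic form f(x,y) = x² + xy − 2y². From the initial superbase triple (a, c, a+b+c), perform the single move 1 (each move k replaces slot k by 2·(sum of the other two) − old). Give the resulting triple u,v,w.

start (1,-2,0) = (f(1,0),f(0,1),f(1,1))
replace slot 1: 2·((-2)+0) − 1 = -5 → (-5,-2,0)

-5,-2,0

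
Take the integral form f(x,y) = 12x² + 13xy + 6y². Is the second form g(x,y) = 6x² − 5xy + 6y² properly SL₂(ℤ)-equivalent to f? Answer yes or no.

D₁ = -119, D₂ = -119
f: translate: b→-11 (≡13 mod 24), so (12,13,6)→(12,-11,5)
f: flip: (12,-11,5)→(5,11,12)
f: translate: b→1 (≡11 mod 10), so (5,11,12)→(5,1,6)
f: reduced (well bottom): (5,1,6) with a≤c, −a<b≤a
g: flip: (6,-5,6)→(6,5,6)
g: reduced (well bottom): (6,5,6) with a≤c, −a<b≤a
reduced forms (5, 1, 6) vs (6, 5, 6) ⇒ inequivalent

no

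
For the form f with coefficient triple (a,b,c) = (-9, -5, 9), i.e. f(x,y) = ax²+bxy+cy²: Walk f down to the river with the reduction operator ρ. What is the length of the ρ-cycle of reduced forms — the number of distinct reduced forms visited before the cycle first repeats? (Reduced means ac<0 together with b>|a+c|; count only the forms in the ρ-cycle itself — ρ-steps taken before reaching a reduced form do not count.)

D = 349, ⌊√D⌋ = 18
descent: ρ → (9,5,-9)  [lands on river]
river: ρ → (-9,13,5)
river: ρ → (5,17,-3)
river: ρ → (-3,13,15)
river: ρ → (15,17,-1)
river: ρ → (-1,17,15)
river: ρ → (15,13,-3)
river: ρ → (-3,17,5)
river: ρ → (5,13,-9)
river: ρ → (-9,5,9)
river: ρ → (9,13,-5)
river: ρ → (-5,17,3)
river: ρ → (3,13,-15)
river: ρ → (-15,17,1)
river: ρ → (1,17,-15)
river: ρ → (-15,13,3)
river: ρ → (3,17,-5)
river: ρ → (-5,13,9)
ρ-cycle length = 18 (tail of 1 descent step not counted)

18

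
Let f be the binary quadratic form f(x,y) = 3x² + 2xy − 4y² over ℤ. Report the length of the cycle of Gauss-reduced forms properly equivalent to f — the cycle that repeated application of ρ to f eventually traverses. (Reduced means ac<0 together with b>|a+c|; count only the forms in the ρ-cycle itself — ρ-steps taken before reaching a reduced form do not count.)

D = 52, ⌊√D⌋ = 7
river: ρ → (-4,6,1)
river: ρ → (1,6,-4)
river: ρ → (-4,2,3)
river: ρ → (3,4,-3)
river: ρ → (-3,2,4)
river: ρ → (4,6,-1)
river: ρ → (-1,6,4)
river: ρ → (4,2,-3)
river: ρ → (-3,4,3)
river: ρ → (3,2,-4)
ρ-cycle length = 10 (tail of 0 descent steps not counted)

10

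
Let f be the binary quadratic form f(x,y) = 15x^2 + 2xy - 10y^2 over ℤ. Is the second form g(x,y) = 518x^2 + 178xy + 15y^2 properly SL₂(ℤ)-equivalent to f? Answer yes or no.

D₁ = 604, D₂ = 604
river cycle of f (length 20): (-10, 18, 7), (7, 24, -1), (-1, 24, 7), (7, 18, -10), (-10, 22, 3), (3, 20, -17), (-17, 14, 6), (6, 22, -5), (-5, 18, 14), (14, 10, -9), … (10 more)
river cycle of g (length 20): (-10, 18, 7), (7, 24, -1), (-1, 24, 7), (7, 18, -10), (-10, 22, 3), (3, 20, -17), (-17, 14, 6), (6, 22, -5), (-5, 18, 14), (14, 10, -9), … (10 more)
cycles coincide ⇒ equivalent

yes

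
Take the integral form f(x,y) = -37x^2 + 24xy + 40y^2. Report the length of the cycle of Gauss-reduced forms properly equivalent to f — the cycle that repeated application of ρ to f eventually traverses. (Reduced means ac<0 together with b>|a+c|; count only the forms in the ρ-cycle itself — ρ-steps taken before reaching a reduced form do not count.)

D = 6496, ⌊√D⌋ = 80
river: ρ → (40,56,-21)
river: ρ → (-21,70,19)
river: ρ → (19,44,-60)
river: ρ → (-60,76,3)
river: ρ → (3,80,-8)
river: ρ → (-8,80,3)
river: ρ → (3,76,-60)
river: ρ → (-60,44,19)
river: ρ → (19,70,-21)
river: ρ → (-21,56,40)
river: ρ → (40,24,-37)
river: ρ → (-37,50,27)
river: ρ → (27,58,-29)
river: ρ → (-29,58,27)
river: ρ → (27,50,-37)
river: ρ → (-37,24,40)
ρ-cycle length = 16 (tail of 0 descent steps not counted)

16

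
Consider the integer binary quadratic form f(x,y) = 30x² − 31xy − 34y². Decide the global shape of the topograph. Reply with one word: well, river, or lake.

D = b²−4ac = (-31)² − 4·30·(-34) = 5041
D = 71² is a perfect square ⇒ form factors over ℤ ⇒ lakes

lake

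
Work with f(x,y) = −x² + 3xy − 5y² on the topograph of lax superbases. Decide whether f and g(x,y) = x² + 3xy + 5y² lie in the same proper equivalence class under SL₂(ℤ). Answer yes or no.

D₁ = -11, D₂ = -11
f is negative-definite; reduce −f:
−f: translate: b→1 (≡-3 mod 2), so (1,-3,5)→(1,1,3)
−f: reduced (well bottom): (1,1,3) with a≤c, −a<b≤a
flip sign back: reduced form of f is (-1,-1,-3)
g: translate: b→1 (≡3 mod 2), so (1,3,5)→(1,1,3)
g: reduced (well bottom): (1,1,3) with a≤c, −a<b≤a
reduced forms (-1, -1, -3) vs (1, 1, 3) ⇒ inequivalent

no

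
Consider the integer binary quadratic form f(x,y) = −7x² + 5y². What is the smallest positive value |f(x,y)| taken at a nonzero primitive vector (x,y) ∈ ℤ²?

descent: ρ → (5,10,-2)  [lands on river]
river: ρ → (-2,10,5)
closes: descent 1, river 2
min |a| on river = 2

2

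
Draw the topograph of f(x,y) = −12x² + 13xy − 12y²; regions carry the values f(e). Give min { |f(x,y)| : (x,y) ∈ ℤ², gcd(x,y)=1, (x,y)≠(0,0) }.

translate: b→11 (≡-13 mod 24), so (12,-13,12)→(12,11,11)
flip: (12,11,11)→(11,-11,12)
translate: b→11 (≡-11 mod 22), so (11,-11,12)→(11,11,12)
reduced (well bottom): (11,11,12) with a≤c, −a<b≤a
well minimum |f| = |-11| = 11 (negative-definite)

11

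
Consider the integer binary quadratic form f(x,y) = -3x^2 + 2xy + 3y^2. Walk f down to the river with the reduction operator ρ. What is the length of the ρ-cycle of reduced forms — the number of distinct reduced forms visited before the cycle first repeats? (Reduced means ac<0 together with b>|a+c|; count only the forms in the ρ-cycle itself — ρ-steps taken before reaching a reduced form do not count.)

D = 40, ⌊√D⌋ = 6
river: ρ → (3,4,-2)
river: ρ → (-2,4,3)
river: ρ → (3,2,-3)
river: ρ → (-3,4,2)
river: ρ → (2,4,-3)
river: ρ → (-3,2,3)
ρ-cycle length = 6 (tail of 0 descent steps not counted)

6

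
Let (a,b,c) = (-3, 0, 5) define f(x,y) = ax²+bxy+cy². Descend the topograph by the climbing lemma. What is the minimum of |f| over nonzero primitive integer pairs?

descent: ρ → (5,0,-3)
descent: ρ → (-3,6,2)  [lands on river]
river: ρ → (2,6,-3)
closes: descent 2, river 2
min |a| on river = 2

2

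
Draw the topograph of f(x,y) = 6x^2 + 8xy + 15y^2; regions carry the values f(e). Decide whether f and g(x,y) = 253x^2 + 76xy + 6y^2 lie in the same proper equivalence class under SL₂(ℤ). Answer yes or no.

D₁ = -296, D₂ = -296
f: translate: b→-4 (≡8 mod 12), so (6,8,15)→(6,-4,13)
f: reduced (well bottom): (6,-4,13) with a≤c, −a<b≤a
g: flip: (253,76,6)→(6,-76,253)
g: translate: b→-4 (≡-76 mod 12), so (6,-76,253)→(6,-4,13)
g: reduced (well bottom): (6,-4,13) with a≤c, −a<b≤a
reduced forms (6, -4, 13) vs (6, -4, 13) ⇒ equivalent

yes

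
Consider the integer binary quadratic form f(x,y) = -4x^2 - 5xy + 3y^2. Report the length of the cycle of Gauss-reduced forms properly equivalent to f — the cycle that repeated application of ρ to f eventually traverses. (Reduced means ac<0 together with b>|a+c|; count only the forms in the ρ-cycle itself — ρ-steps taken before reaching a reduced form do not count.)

D = 73, ⌊√D⌋ = 8
descent: ρ → (3,5,-4)  [lands on river]
river: ρ → (-4,3,4)
river: ρ → (4,5,-3)
river: ρ → (-3,7,2)
river: ρ → (2,5,-6)
river: ρ → (-6,7,1)
river: ρ → (1,7,-6)
river: ρ → (-6,5,2)
river: ρ → (2,7,-3)
river: ρ → (-3,5,4)
river: ρ → (4,3,-4)
river: ρ → (-4,5,3)
river: ρ → (3,7,-2)
river: ρ → (-2,5,6)
river: ρ → (6,7,-1)
river: ρ → (-1,7,6)
river: ρ → (6,5,-2)
river: ρ → (-2,7,3)
ρ-cycle length = 18 (tail of 1 descent step not counted)

18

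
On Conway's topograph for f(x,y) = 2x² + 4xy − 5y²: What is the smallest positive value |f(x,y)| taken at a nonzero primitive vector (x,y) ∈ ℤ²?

river: ρ → (-5,6,1)
river: ρ → (1,6,-5)
river: ρ → (-5,4,2)
river: ρ → (2,4,-5)
closes: descent 0, river 4
min |a| on river = 1

1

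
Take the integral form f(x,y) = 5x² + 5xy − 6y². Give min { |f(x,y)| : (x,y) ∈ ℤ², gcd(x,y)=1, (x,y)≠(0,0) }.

river: ρ → (-6,7,4)
river: ρ → (4,9,-4)
river: ρ → (-4,7,6)
river: ρ → (6,5,-5)
river: ρ → (-5,5,6)
river: ρ → (6,7,-4)
river: ρ → (-4,9,4)
river: ρ → (4,7,-6)
river: ρ → (-6,5,5)
river: ρ → (5,5,-6)
closes: descent 0, river 10
min |a| on river = 4

4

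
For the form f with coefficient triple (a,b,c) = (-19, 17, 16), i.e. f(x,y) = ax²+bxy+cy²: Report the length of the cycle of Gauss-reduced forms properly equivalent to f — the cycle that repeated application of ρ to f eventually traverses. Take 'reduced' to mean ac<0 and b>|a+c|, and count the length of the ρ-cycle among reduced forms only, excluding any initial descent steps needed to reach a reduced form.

D = 1505, ⌊√D⌋ = 38
river: ρ → (16,15,-20)
river: ρ → (-20,25,11)
river: ρ → (11,19,-26)
river: ρ → (-26,33,4)
river: ρ → (4,31,-34)
river: ρ → (-34,37,1)
river: ρ → (1,37,-34)
river: ρ → (-34,31,4)
river: ρ → (4,33,-26)
river: ρ → (-26,19,11)
river: ρ → (11,25,-20)
river: ρ → (-20,15,16)
river: ρ → (16,17,-19)
river: ρ → (-19,21,14)
river: ρ → (14,35,-5)
river: ρ → (-5,35,14)
river: ρ → (14,21,-19)
river: ρ → (-19,17,16)
ρ-cycle length = 18 (tail of 0 descent steps not counted)

18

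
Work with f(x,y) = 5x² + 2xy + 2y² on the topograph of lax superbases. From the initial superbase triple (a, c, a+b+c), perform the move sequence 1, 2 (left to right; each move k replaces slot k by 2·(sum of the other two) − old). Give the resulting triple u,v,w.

start (5,2,9) = (f(1,0),f(0,1),f(1,1))
replace slot 1: 2·(2+9) − 5 = 17 → (17,2,9)
replace slot 2: 2·(17+9) − 2 = 50 → (17,50,9)

17,50,9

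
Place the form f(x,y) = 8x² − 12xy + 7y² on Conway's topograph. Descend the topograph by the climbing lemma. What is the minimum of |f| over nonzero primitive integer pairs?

translate: b→4 (≡-12 mod 16), so (8,-12,7)→(8,4,3)
flip: (8,4,3)→(3,-4,8)
translate: b→2 (≡-4 mod 6), so (3,-4,8)→(3,2,7)
reduced (well bottom): (3,2,7) with a≤c, −a<b≤a
well minimum = a = 3

3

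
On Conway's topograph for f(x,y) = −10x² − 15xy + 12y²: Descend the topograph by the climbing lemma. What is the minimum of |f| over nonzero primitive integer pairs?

descent: ρ → (12,15,-10)  [lands on river]
river: ρ → (-10,25,2)
river: ρ → (2,23,-22)
river: ρ → (-22,21,3)
river: ρ → (3,21,-22)
river: ρ → (-22,23,2)
river: ρ → (2,25,-10)
river: ρ → (-10,15,12)
river: ρ → (12,9,-13)
river: ρ → (-13,17,8)
river: ρ → (8,15,-15)
river: ρ → (-15,15,8)
river: ρ → (8,17,-13)
river: ρ → (-13,9,12)
closes: descent 1, river 14
min |a| on river = 2

2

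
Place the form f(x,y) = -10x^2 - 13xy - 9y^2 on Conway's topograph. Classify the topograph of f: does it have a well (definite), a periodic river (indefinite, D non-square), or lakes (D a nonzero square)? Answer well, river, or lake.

D = b²−4ac = (-13)² − 4·(-10)·(-9) = -191
D < 0 ⇒ definite ⇒ every region one sign ⇒ single well

well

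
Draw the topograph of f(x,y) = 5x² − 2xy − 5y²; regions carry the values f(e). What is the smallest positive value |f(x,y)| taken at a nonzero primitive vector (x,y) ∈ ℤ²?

descent: ρ → (-5,2,5)  [lands on river]
river: ρ → (5,8,-2)
river: ρ → (-2,8,5)
river: ρ → (5,2,-5)
river: ρ → (-5,8,2)
river: ρ → (2,8,-5)
closes: descent 1, river 6
min |a| on river = 2

2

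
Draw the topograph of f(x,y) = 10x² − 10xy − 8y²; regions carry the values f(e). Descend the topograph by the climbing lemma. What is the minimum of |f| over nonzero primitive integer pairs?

descent: ρ → (-8,10,10)  [lands on river]
river: ρ → (10,10,-8)
river: ρ → (-8,6,12)
river: ρ → (12,18,-2)
river: ρ → (-2,18,12)
river: ρ → (12,6,-8)
closes: descent 1, river 6
min |a| on river = 2

2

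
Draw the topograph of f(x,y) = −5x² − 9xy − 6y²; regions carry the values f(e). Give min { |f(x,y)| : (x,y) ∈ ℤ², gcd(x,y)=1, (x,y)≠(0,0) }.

translate: b→-1 (≡9 mod 10), so (5,9,6)→(5,-1,2)
flip: (5,-1,2)→(2,1,5)
reduced (well bottom): (2,1,5) with a≤c, −a<b≤a
well minimum |f| = |-2| = 2 (negative-definite)

2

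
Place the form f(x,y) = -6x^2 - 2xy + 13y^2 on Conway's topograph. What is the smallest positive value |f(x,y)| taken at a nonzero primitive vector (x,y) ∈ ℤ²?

descent: ρ → (13,2,-6)
descent: ρ → (-6,10,9)  [lands on river]
river: ρ → (9,8,-7)
river: ρ → (-7,6,10)
river: ρ → (10,14,-3)
river: ρ → (-3,16,5)
river: ρ → (5,14,-6)
closes: descent 2, river 6
min |a| on river = 3

3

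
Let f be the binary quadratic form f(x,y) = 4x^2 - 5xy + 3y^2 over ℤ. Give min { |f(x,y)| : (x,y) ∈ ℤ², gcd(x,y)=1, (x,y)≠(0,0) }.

translate: b→3 (≡-5 mod 8), so (4,-5,3)→(4,3,2)
flip: (4,3,2)→(2,-3,4)
translate: b→1 (≡-3 mod 4), so (2,-3,4)→(2,1,3)
reduced (well bottom): (2,1,3) with a≤c, −a<b≤a
well minimum = a = 2

2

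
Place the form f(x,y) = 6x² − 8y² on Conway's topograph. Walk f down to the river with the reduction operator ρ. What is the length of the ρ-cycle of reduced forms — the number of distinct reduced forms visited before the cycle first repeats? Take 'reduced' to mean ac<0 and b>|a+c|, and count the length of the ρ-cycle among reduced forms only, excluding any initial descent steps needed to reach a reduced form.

D = 192, ⌊√D⌋ = 13
descent: ρ → (-8,0,6)
descent: ρ → (6,12,-2)  [lands on river]
river: ρ → (-2,12,6)
ρ-cycle length = 2 (tail of 2 descent steps not counted)

2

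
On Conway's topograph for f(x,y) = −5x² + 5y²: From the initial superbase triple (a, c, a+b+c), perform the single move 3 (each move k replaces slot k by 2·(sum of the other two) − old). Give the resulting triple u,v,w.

start (-5,5,0) = (f(1,0),f(0,1),f(1,1))
replace slot 3: 2·((-5)+5) − 0 = 0 → (-5,5,0)

-5,5,0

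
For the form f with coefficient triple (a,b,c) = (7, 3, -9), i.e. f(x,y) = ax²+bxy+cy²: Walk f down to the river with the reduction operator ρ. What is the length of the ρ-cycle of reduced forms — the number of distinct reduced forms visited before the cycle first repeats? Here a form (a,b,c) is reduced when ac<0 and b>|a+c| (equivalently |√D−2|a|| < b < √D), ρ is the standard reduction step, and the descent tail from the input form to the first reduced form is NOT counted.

D = 261, ⌊√D⌋ = 16
river: ρ → (-9,15,1)
river: ρ → (1,15,-9)
river: ρ → (-9,3,7)
river: ρ → (7,11,-5)
river: ρ → (-5,9,9)
river: ρ → (9,9,-5)
river: ρ → (-5,11,7)
river: ρ → (7,3,-9)
ρ-cycle length = 8 (tail of 0 descent steps not counted)

8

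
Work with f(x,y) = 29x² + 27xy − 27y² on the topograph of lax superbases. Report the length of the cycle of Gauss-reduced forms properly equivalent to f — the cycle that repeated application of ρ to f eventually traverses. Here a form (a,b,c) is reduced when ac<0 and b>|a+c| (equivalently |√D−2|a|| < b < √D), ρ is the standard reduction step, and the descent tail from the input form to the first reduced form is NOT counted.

D = 3861, ⌊√D⌋ = 62
river: ρ → (-27,27,29)
river: ρ → (29,31,-25)
river: ρ → (-25,19,35)
river: ρ → (35,51,-9)
river: ρ → (-9,57,17)
river: ρ → (17,45,-27)
river: ρ → (-27,9,35)
river: ρ → (35,61,-1)
river: ρ → (-1,61,35)
river: ρ → (35,9,-27)
river: ρ → (-27,45,17)
river: ρ → (17,57,-9)
river: ρ → (-9,51,35)
river: ρ → (35,19,-25)
river: ρ → (-25,31,29)
river: ρ → (29,27,-27)
ρ-cycle length = 16 (tail of 0 descent steps not counted)

16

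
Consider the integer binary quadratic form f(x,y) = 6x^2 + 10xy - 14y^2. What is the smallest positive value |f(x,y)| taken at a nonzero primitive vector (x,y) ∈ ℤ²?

river: ρ → (-14,18,2)
river: ρ → (2,18,-14)
river: ρ → (-14,10,6)
river: ρ → (6,14,-10)
river: ρ → (-10,6,10)
river: ρ → (10,14,-6)
river: ρ → (-6,10,14)
river: ρ → (14,18,-2)
river: ρ → (-2,18,14)
river: ρ → (14,10,-6)
river: ρ → (-6,14,10)
river: ρ → (10,6,-10)
river: ρ → (-10,14,6)
river: ρ → (6,10,-14)
closes: descent 0, river 14
min |a| on river = 2

2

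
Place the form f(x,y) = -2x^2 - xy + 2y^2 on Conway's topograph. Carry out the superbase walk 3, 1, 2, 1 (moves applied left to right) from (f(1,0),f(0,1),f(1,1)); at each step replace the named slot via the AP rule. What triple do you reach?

start (-2,2,-1) = (f(1,0),f(0,1),f(1,1))
replace slot 3: 2·((-2)+2) − (-1) = 1 → (-2,2,1)
replace slot 1: 2·(2+1) − (-2) = 8 → (8,2,1)
replace slot 2: 2·(8+1) − 2 = 16 → (8,16,1)
replace slot 1: 2·(16+1) − 8 = 26 → (26,16,1)

26,16,1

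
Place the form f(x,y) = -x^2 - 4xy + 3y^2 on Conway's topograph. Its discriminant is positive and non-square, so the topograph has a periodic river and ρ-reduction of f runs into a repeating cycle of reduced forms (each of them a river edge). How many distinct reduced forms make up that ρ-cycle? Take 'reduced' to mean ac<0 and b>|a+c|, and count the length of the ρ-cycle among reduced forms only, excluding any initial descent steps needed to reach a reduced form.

D = 28, ⌊√D⌋ = 5
descent: ρ → (3,4,-1)  [lands on river]
river: ρ → (-1,4,3)
river: ρ → (3,2,-2)
river: ρ → (-2,2,3)
ρ-cycle length = 4 (tail of 1 descent step not counted)

4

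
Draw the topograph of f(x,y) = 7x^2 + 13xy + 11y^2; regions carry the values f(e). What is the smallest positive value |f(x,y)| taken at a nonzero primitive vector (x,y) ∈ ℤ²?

translate: b→-1 (≡13 mod 14), so (7,13,11)→(7,-1,5)
flip: (7,-1,5)→(5,1,7)
reduced (well bottom): (5,1,7) with a≤c, −a<b≤a
well minimum = a = 5

5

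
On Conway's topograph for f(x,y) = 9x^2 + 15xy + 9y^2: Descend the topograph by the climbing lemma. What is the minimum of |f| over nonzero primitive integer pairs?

translate: b→-3 (≡15 mod 18), so (9,15,9)→(9,-3,3)
flip: (9,-3,3)→(3,3,9)
reduced (well bottom): (3,3,9) with a≤c, −a<b≤a
well minimum = a = 3

3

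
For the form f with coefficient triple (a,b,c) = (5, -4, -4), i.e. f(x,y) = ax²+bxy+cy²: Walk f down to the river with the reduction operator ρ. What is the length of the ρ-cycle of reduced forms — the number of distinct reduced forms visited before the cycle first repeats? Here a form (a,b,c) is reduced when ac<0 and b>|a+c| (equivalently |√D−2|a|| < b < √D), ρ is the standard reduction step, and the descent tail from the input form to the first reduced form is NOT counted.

D = 96, ⌊√D⌋ = 9
descent: ρ → (-4,4,5)  [lands on river]
river: ρ → (5,6,-3)
river: ρ → (-3,6,5)
river: ρ → (5,4,-4)
ρ-cycle length = 4 (tail of 1 descent step not counted)

4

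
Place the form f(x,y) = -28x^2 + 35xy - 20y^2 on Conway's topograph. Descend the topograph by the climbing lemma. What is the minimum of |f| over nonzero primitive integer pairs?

translate: b→21 (≡-35 mod 56), so (28,-35,20)→(28,21,13)
flip: (28,21,13)→(13,-21,28)
translate: b→5 (≡-21 mod 26), so (13,-21,28)→(13,5,20)
reduced (well bottom): (13,5,20) with a≤c, −a<b≤a
well minimum |f| = |-13| = 13 (negative-definite)

13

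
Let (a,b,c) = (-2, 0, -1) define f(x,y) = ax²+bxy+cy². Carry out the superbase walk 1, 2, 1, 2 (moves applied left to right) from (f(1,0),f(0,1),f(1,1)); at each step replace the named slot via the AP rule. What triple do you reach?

start (-2,-1,-3) = (f(1,0),f(0,1),f(1,1))
replace slot 1: 2·((-1)+(-3)) − (-2) = -6 → (-6,-1,-3)
replace slot 2: 2·((-6)+(-3)) − (-1) = -17 → (-6,-17,-3)
replace slot 1: 2·((-17)+(-3)) − (-6) = -34 → (-34,-17,-3)
replace slot 2: 2·((-34)+(-3)) − (-17) = -57 → (-34,-57,-3)

-34,-57,-3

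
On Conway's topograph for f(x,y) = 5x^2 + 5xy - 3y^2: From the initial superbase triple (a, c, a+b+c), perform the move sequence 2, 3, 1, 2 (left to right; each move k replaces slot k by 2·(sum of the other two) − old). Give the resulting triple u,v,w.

start (5,-3,7) = (f(1,0),f(0,1),f(1,1))
replace slot 2: 2·(5+7) − (-3) = 27 → (5,27,7)
replace slot 3: 2·(5+27) − 7 = 57 → (5,27,57)
replace slot 1: 2·(27+57) − 5 = 163 → (163,27,57)
replace slot 2: 2·(163+57) − 27 = 413 → (163,413,57)

163,413,57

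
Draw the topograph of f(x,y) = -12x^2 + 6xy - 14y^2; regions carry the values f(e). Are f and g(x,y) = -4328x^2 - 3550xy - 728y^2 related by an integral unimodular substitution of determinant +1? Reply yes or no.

D₁ = -636, D₂ = -636
f is negative-definite; reduce −f:
−f: reduced (well bottom): (12,-6,14) with a≤c, −a<b≤a
flip sign back: reduced form of f is (-12,6,-14)
g is negative-definite; reduce −g:
−g: flip: (4328,3550,728)→(728,-3550,4328)
−g: translate: b→-638 (≡-3550 mod 1456), so (728,-3550,4328)→(728,-638,140)
−g: flip: (728,-638,140)→(140,638,728)
−g: translate: b→78 (≡638 mod 280), so (140,638,728)→(140,78,12)
−g: flip: (140,78,12)→(12,-78,140)
−g: translate: b→-6 (≡-78 mod 24), so (12,-78,140)→(12,-6,14)
−g: reduced (well bottom): (12,-6,14) with a≤c, −a<b≤a
flip sign back: reduced form of g is (-12,6,-14)
reduced forms (-12, 6, -14) vs (-12, 6, -14) ⇒ equivalent

yes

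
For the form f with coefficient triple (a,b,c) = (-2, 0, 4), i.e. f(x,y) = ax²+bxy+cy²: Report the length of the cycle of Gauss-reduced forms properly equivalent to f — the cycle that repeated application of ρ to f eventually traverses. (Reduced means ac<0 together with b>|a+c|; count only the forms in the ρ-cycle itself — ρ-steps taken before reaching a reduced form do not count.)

D = 32, ⌊√D⌋ = 5
descent: ρ → (4,0,-2)
descent: ρ → (-2,4,2)  [lands on river]
river: ρ → (2,4,-2)
ρ-cycle length = 2 (tail of 2 descent steps not counted)

2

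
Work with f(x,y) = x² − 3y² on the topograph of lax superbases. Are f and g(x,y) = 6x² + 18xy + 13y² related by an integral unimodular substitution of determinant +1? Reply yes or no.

D₁ = 12, D₂ = 12
river cycle of f (length 2): (1, 2, -2), (-2, 2, 1)
river cycle of g (length 2): (1, 2, -2), (-2, 2, 1)
cycles coincide ⇒ equivalent

yes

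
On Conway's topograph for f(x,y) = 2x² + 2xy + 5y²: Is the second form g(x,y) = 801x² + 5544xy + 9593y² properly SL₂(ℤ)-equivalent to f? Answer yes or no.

D₁ = -36, D₂ = -36
f: reduced (well bottom): (2,2,5) with a≤c, −a<b≤a
g: translate: b→738 (≡5544 mod 1602), so (801,5544,9593)→(801,738,170)
g: flip: (801,738,170)→(170,-738,801)
g: translate: b→-58 (≡-738 mod 340), so (170,-738,801)→(170,-58,5)
g: flip: (170,-58,5)→(5,58,170)
g: translate: b→-2 (≡58 mod 10), so (5,58,170)→(5,-2,2)
g: flip: (5,-2,2)→(2,2,5)
g: reduced (well bottom): (2,2,5) with a≤c, −a<b≤a
reduced forms (2, 2, 5) vs (2, 2, 5) ⇒ equivalent

yes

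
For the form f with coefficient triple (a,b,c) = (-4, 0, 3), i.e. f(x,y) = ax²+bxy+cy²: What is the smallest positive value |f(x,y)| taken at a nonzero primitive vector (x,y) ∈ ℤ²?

descent: ρ → (3,6,-1)  [lands on river]
river: ρ → (-1,6,3)
closes: descent 1, river 2
min |a| on river = 1

1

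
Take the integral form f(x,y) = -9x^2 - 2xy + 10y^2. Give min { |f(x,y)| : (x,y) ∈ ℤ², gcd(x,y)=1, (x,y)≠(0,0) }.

descent: ρ → (10,2,-9)  [lands on river]
river: ρ → (-9,16,3)
river: ρ → (3,14,-14)
river: ρ → (-14,14,3)
river: ρ → (3,16,-9)
river: ρ → (-9,2,10)
river: ρ → (10,18,-1)
river: ρ → (-1,18,10)
closes: descent 1, river 8
min |a| on river = 1

1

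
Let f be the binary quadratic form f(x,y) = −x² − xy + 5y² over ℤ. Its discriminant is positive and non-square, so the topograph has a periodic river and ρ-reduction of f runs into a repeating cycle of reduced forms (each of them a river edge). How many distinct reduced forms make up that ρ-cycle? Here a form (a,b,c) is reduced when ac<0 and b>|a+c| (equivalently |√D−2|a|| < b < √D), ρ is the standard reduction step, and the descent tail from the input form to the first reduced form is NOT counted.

D = 21, ⌊√D⌋ = 4
descent: ρ → (5,1,-1)
descent: ρ → (-1,3,3)  [lands on river]
river: ρ → (3,3,-1)
ρ-cycle length = 2 (tail of 2 descent steps not counted)

2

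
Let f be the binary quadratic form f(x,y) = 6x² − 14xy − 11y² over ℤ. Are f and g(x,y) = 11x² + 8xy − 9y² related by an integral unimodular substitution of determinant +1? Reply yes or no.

D₁ = 460, D₂ = 460
river cycle of f (length 10): (-11, 14, 6), (6, 10, -15), (-15, 20, 1), (1, 20, -15), (-15, 10, 6), (6, 14, -11), (-11, 8, 9), (9, 10, -10), (-10, 10, 9), (9, 8, -11)
river cycle of g (length 10): (-9, 10, 10), (10, 10, -9), (-9, 8, 11), (11, 14, -6), (-6, 10, 15), (15, 20, -1), (-1, 20, 15), (15, 10, -6), (-6, 14, 11), (11, 8, -9)
cycles differ ⇒ inequivalent

no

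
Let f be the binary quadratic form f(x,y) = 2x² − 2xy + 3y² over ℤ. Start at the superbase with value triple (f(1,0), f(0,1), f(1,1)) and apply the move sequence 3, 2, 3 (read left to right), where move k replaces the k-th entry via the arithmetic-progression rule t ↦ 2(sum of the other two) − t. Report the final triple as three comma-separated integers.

start (2,3,3) = (f(1,0),f(0,1),f(1,1))
replace slot 3: 2·(2+3) − 3 = 7 → (2,3,7)
replace slot 2: 2·(2+7) − 3 = 15 → (2,15,7)
replace slot 3: 2·(2+15) − 7 = 27 → (2,15,27)

2,15,27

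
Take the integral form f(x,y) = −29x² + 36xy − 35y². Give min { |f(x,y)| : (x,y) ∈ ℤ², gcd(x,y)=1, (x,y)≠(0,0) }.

translate: b→22 (≡-36 mod 58), so (29,-36,35)→(29,22,28)
flip: (29,22,28)→(28,-22,29)
reduced (well bottom): (28,-22,29) with a≤c, −a<b≤a
well minimum |f| = |-28| = 28 (negative-definite)

28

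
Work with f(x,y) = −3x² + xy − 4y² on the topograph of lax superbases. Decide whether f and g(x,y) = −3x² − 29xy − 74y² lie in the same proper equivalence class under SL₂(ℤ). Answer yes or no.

D₁ = -47, D₂ = -47
f is negative-definite; reduce −f:
−f: reduced (well bottom): (3,-1,4) with a≤c, −a<b≤a
flip sign back: reduced form of f is (-3,1,-4)
g is negative-definite; reduce −g:
−g: translate: b→-1 (≡29 mod 6), so (3,29,74)→(3,-1,4)
−g: reduced (well bottom): (3,-1,4) with a≤c, −a<b≤a
flip sign back: reduced form of g is (-3,1,-4)
reduced forms (-3, 1, -4) vs (-3, 1, -4) ⇒ equivalent

yes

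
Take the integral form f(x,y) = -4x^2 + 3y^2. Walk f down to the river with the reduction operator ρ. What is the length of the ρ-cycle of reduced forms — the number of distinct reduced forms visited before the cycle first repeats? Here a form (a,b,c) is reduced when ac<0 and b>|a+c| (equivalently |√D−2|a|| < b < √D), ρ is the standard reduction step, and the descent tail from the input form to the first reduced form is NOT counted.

D = 48, ⌊√D⌋ = 6
descent: ρ → (3,6,-1)  [lands on river]
river: ρ → (-1,6,3)
ρ-cycle length = 2 (tail of 1 descent step not counted)

2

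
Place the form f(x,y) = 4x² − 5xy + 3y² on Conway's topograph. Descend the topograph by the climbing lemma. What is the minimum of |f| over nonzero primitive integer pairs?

translate: b→3 (≡-5 mod 8), so (4,-5,3)→(4,3,2)
flip: (4,3,2)→(2,-3,4)
translate: b→1 (≡-3 mod 4), so (2,-3,4)→(2,1,3)
reduced (well bottom): (2,1,3) with a≤c, −a<b≤a
well minimum = a = 2

2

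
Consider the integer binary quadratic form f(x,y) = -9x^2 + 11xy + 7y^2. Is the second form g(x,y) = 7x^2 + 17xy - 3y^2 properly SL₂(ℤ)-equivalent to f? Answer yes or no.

D₁ = 373, D₂ = 373
river cycle of f (length 14): (7, 17, -3), (-3, 19, 1), (1, 19, -3), (-3, 17, 7), (7, 11, -9), (-9, 7, 9), (9, 11, -7), (-7, 17, 3), (3, 19, -1), (-1, 19, 3), … (4 more)
river cycle of g (length 14): (-3, 19, 1), (1, 19, -3), (-3, 17, 7), (7, 11, -9), (-9, 7, 9), (9, 11, -7), (-7, 17, 3), (3, 19, -1), (-1, 19, 3), (3, 17, -7), … (4 more)
cycles coincide ⇒ equivalent

yes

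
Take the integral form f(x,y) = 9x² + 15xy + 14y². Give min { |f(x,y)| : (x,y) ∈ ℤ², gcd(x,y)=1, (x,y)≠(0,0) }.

translate: b→-3 (≡15 mod 18), so (9,15,14)→(9,-3,8)
flip: (9,-3,8)→(8,3,9)
reduced (well bottom): (8,3,9) with a≤c, −a<b≤a
well minimum = a = 8

8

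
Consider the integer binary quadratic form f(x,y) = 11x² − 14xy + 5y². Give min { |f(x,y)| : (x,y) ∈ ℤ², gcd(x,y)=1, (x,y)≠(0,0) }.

translate: b→8 (≡-14 mod 22), so (11,-14,5)→(11,8,2)
flip: (11,8,2)→(2,-8,11)
translate: b→0 (≡-8 mod 4), so (2,-8,11)→(2,0,3)
reduced (well bottom): (2,0,3) with a≤c, −a<b≤a
well minimum = a = 2

2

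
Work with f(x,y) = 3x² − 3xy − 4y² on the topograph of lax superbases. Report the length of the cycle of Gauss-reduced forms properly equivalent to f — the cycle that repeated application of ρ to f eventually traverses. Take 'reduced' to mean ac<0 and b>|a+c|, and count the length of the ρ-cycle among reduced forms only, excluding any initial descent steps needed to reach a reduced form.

D = 57, ⌊√D⌋ = 7
descent: ρ → (-4,3,3)  [lands on river]
river: ρ → (3,3,-4)
river: ρ → (-4,5,2)
river: ρ → (2,7,-1)
river: ρ → (-1,7,2)
river: ρ → (2,5,-4)
ρ-cycle length = 6 (tail of 1 descent step not counted)

6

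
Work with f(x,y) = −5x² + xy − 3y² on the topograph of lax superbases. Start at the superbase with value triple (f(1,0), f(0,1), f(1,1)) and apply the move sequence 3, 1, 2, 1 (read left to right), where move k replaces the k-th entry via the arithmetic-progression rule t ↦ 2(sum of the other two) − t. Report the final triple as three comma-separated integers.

start (-5,-3,-7) = (f(1,0),f(0,1),f(1,1))
replace slot 3: 2·((-5)+(-3)) − (-7) = -9 → (-5,-3,-9)
replace slot 1: 2·((-3)+(-9)) − (-5) = -19 → (-19,-3,-9)
replace slot 2: 2·((-19)+(-9)) − (-3) = -53 → (-19,-53,-9)
replace slot 1: 2·((-53)+(-9)) − (-19) = -105 → (-105,-53,-9)

-105,-53,-9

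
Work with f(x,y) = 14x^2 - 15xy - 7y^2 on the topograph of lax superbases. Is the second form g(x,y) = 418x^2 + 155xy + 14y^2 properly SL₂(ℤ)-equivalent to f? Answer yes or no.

D₁ = 617, D₂ = 617
river cycle of f (length 34): (-7, 15, 14), (14, 13, -8), (-8, 19, 8), (8, 13, -14), (-14, 15, 7), (7, 13, -16), (-16, 19, 4), (4, 21, -11), (-11, 23, 2), (2, 21, -22), … (24 more)
river cycle of g (length 34): (14, 13, -8), (-8, 19, 8), (8, 13, -14), (-14, 15, 7), (7, 13, -16), (-16, 19, 4), (4, 21, -11), (-11, 23, 2), (2, 21, -22), (-22, 23, 1), … (24 more)
cycles coincide ⇒ equivalent

yes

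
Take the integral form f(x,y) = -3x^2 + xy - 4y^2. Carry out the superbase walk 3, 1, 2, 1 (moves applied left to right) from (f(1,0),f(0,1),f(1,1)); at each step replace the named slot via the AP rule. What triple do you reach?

start (-3,-4,-6) = (f(1,0),f(0,1),f(1,1))
replace slot 3: 2·((-3)+(-4)) − (-6) = -8 → (-3,-4,-8)
replace slot 1: 2·((-4)+(-8)) − (-3) = -21 → (-21,-4,-8)
replace slot 2: 2·((-21)+(-8)) − (-4) = -54 → (-21,-54,-8)
replace slot 1: 2·((-54)+(-8)) − (-21) = -103 → (-103,-54,-8)

-103,-54,-8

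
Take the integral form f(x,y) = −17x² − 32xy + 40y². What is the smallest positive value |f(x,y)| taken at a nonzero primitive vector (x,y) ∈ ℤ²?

descent: ρ → (40,32,-17)  [lands on river]
river: ρ → (-17,36,36)
river: ρ → (36,36,-17)
river: ρ → (-17,32,40)
river: ρ → (40,48,-9)
river: ρ → (-9,60,4)
river: ρ → (4,60,-9)
river: ρ → (-9,48,40)
closes: descent 1, river 8
min |a| on river = 4

4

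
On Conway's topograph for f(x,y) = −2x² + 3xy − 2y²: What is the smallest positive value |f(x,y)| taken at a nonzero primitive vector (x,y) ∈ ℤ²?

translate: b→1 (≡-3 mod 4), so (2,-3,2)→(2,1,1)
flip: (2,1,1)→(1,-1,2)
translate: b→1 (≡-1 mod 2), so (1,-1,2)→(1,1,2)
reduced (well bottom): (1,1,2) with a≤c, −a<b≤a
well minimum |f| = |-1| = 1 (negative-definite)

1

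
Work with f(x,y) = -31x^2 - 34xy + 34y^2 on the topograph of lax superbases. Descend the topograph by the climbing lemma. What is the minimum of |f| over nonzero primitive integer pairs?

descent: ρ → (34,34,-31)  [lands on river]
river: ρ → (-31,28,37)
river: ρ → (37,46,-22)
river: ρ → (-22,42,41)
river: ρ → (41,40,-23)
river: ρ → (-23,52,29)
river: ρ → (29,64,-11)
river: ρ → (-11,68,17)
river: ρ → (17,68,-11)
river: ρ → (-11,64,29)
river: ρ → (29,52,-23)
river: ρ → (-23,40,41)
river: ρ → (41,42,-22)
river: ρ → (-22,46,37)
river: ρ → (37,28,-31)
river: ρ → (-31,34,34)
closes: descent 1, river 16
min |a| on river = 11

11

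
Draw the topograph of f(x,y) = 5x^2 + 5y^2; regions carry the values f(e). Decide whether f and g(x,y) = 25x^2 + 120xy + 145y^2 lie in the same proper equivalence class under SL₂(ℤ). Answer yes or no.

D₁ = -100, D₂ = -100
f: reduced (well bottom): (5,0,5) with a≤c, −a<b≤a
g: translate: b→20 (≡120 mod 50), so (25,120,145)→(25,20,5)
g: flip: (25,20,5)→(5,-20,25)
g: translate: b→0 (≡-20 mod 10), so (5,-20,25)→(5,0,5)
g: reduced (well bottom): (5,0,5) with a≤c, −a<b≤a
reduced forms (5, 0, 5) vs (5, 0, 5) ⇒ equivalent

yes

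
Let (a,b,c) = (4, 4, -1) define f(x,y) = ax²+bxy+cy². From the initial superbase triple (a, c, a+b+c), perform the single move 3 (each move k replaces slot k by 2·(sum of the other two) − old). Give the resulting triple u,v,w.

start (4,-1,7) = (f(1,0),f(0,1),f(1,1))
replace slot 3: 2·(4+(-1)) − 7 = -1 → (4,-1,-1)

4,-1,-1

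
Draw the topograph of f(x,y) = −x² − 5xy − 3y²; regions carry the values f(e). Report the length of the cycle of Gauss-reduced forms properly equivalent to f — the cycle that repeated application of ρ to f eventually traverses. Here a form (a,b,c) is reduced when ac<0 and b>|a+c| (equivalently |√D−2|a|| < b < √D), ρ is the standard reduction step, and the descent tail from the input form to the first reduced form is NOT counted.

D = 13, ⌊√D⌋ = 3
descent: ρ → (-3,-1,1)
descent: ρ → (1,3,-1)  [lands on river]
river: ρ → (-1,3,1)
ρ-cycle length = 2 (tail of 2 descent steps not counted)

2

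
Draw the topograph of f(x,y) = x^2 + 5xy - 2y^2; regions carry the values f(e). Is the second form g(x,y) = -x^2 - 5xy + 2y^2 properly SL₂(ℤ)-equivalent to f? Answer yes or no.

D₁ = 33, D₂ = 33
river cycle of f (length 4): (-2, 3, 3), (3, 3, -2), (-2, 5, 1), (1, 5, -2)
river cycle of g (length 4): (2, 5, -1), (-1, 5, 2), (2, 3, -3), (-3, 3, 2)
cycles differ ⇒ inequivalent

no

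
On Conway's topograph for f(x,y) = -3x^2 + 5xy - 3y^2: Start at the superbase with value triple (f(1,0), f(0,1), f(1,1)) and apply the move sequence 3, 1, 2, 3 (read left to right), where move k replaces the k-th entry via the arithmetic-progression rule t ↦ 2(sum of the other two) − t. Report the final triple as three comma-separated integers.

start (-3,-3,-1) = (f(1,0),f(0,1),f(1,1))
replace slot 3: 2·((-3)+(-3)) − (-1) = -11 → (-3,-3,-11)
replace slot 1: 2·((-3)+(-11)) − (-3) = -25 → (-25,-3,-11)
replace slot 2: 2·((-25)+(-11)) − (-3) = -69 → (-25,-69,-11)
replace slot 3: 2·((-25)+(-69)) − (-11) = -177 → (-25,-69,-177)

-25,-69,-177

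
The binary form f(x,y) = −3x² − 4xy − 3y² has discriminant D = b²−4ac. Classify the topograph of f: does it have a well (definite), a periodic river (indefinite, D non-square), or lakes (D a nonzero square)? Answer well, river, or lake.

D = b²−4ac = (-4)² − 4·(-3)·(-3) = -20
D < 0 ⇒ definite ⇒ every region one sign ⇒ single well

well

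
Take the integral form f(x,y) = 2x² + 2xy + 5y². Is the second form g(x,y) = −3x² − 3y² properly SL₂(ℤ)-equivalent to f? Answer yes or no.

D₁ = -36, D₂ = -36
f: reduced (well bottom): (2,2,5) with a≤c, −a<b≤a
g is negative-definite; reduce −g:
−g: reduced (well bottom): (3,0,3) with a≤c, −a<b≤a
flip sign back: reduced form of g is (-3,0,-3)
reduced forms (2, 2, 5) vs (-3, 0, -3) ⇒ inequivalent

no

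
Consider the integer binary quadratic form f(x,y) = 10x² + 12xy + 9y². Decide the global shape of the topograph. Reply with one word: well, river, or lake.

D = b²−4ac = 12² − 4·10·9 = -216
D < 0 ⇒ definite ⇒ every region one sign ⇒ single well

well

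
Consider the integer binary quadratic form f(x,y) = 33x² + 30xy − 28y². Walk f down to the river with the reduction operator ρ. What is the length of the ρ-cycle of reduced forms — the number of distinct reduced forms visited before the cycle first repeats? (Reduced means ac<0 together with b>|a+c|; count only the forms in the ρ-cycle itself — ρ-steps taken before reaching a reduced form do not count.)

D = 4596, ⌊√D⌋ = 67
river: ρ → (-28,26,35)
river: ρ → (35,44,-19)
river: ρ → (-19,32,47)
river: ρ → (47,62,-4)
river: ρ → (-4,66,15)
river: ρ → (15,54,-28)
river: ρ → (-28,58,11)
river: ρ → (11,52,-43)
river: ρ → (-43,34,20)
river: ρ → (20,46,-31)
river: ρ → (-31,16,35)
river: ρ → (35,54,-12)
river: ρ → (-12,66,5)
river: ρ → (5,64,-25)
river: ρ → (-25,36,33)
river: ρ → (33,30,-28)
ρ-cycle length = 16 (tail of 0 descent steps not counted)

16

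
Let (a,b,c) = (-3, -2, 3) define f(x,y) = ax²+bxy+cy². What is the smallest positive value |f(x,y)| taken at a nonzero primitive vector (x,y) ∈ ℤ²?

descent: ρ → (3,2,-3)  [lands on river]
river: ρ → (-3,4,2)
river: ρ → (2,4,-3)
river: ρ → (-3,2,3)
river: ρ → (3,4,-2)
river: ρ → (-2,4,3)
closes: descent 1, river 6
min |a| on river = 2

2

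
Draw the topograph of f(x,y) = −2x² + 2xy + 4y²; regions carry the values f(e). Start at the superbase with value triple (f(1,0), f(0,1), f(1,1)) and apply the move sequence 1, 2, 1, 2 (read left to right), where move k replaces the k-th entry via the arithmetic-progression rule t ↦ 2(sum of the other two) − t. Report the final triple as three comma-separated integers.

start (-2,4,4) = (f(1,0),f(0,1),f(1,1))
replace slot 1: 2·(4+4) − (-2) = 18 → (18,4,4)
replace slot 2: 2·(18+4) − 4 = 40 → (18,40,4)
replace slot 1: 2·(40+4) − 18 = 70 → (70,40,4)
replace slot 2: 2·(70+4) − 40 = 108 → (70,108,4)

70,108,4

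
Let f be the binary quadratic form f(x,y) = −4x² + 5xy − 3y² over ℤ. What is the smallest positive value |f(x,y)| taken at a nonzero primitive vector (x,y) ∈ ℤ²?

translate: b→3 (≡-5 mod 8), so (4,-5,3)→(4,3,2)
flip: (4,3,2)→(2,-3,4)
translate: b→1 (≡-3 mod 4), so (2,-3,4)→(2,1,3)
reduced (well bottom): (2,1,3) with a≤c, −a<b≤a
well minimum |f| = |-2| = 2 (negative-definite)

2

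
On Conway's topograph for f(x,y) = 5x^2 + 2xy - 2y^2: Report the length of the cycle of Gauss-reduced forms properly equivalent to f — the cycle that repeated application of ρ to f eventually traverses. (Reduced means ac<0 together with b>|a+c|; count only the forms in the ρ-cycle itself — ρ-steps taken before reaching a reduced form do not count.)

D = 44, ⌊√D⌋ = 6
descent: ρ → (-2,6,1)  [lands on river]
river: ρ → (1,6,-2)
ρ-cycle length = 2 (tail of 1 descent step not counted)

2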